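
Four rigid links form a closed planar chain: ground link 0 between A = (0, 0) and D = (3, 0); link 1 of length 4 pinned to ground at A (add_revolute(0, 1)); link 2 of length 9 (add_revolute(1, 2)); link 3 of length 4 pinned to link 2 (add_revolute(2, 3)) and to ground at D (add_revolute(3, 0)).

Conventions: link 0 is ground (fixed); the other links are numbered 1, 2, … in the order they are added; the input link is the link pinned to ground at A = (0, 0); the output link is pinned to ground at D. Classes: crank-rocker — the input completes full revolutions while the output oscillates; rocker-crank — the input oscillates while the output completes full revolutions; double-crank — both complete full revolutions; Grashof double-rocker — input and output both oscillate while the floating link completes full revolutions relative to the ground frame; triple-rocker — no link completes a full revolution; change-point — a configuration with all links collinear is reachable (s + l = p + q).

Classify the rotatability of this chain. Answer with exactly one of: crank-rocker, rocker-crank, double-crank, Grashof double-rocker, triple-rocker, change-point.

lengths: ground=3, input=4, coupler=9, output=4
sorted: s=3 (shortest), l=9 (longest), p+q=8
s + l = 12 vs p + q = 8
s + l > p + q → non-Grashof → no link fully rotates → triple-rocker

triple-rocker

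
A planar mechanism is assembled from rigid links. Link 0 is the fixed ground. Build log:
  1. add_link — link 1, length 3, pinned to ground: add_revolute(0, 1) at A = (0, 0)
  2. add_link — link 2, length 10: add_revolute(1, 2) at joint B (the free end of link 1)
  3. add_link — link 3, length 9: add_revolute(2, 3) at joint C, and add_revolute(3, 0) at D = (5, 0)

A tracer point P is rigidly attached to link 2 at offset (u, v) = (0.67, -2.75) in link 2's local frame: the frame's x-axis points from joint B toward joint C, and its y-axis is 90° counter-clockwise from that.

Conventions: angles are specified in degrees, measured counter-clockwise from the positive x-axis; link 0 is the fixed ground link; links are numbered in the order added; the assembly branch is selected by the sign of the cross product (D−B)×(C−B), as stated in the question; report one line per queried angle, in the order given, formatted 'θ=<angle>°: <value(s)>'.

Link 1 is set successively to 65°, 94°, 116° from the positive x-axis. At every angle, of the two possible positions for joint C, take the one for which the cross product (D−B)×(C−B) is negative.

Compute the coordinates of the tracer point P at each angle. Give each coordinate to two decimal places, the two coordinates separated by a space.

A=(0,0), D=(5.00,0)
θ=65°: B = A + 3.00·(cos65°, sin65°) = (1.2679, 2.7189)
θ=65°: |BD| = 4.6175
θ=65°: circle(B,10.00) ∩ circle(D,9.00): a=4.3661, h=8.9965
θ=65°:   candidates: C₊=(10.0942,7.4195) cross=41.541; C₋=(-0.5006,-7.1235) cross=-41.541
θ=65°:   branch - wants cross < 0 → take C=(-0.5006,-7.1235) (cross=-41.541)
θ=65°: ex = (C−B)/|BC| = (-0.1768,-0.9842); ey = (0.9842,-0.1768)
θ=65°: P = B + 0.67·ex + -2.75·ey = (-1.5573,2.5458)
θ=94°: B = A + 3.00·(cos94°, sin94°) = (-0.2093, 2.9927)
θ=94°: |BD| = 6.0077
θ=94°: circle(B,10.00) ∩ circle(D,9.00): a=4.5852, h=8.8869
θ=94°:   candidates: C₊=(8.1934,8.4144) cross=53.390; C₋=(-0.6604,-6.9971) cross=-53.390
θ=94°:   branch - wants cross < 0 → take C=(-0.6604,-6.9971) (cross=-53.390)
θ=94°: ex = (C−B)/|BC| = (-0.0451,-0.9990); ey = (0.9990,-0.0451)
θ=94°: P = B + 0.67·ex + -2.75·ey = (-2.9867,2.4474)
θ=116°: B = A + 3.00·(cos116°, sin116°) = (-1.3151, 2.6964)
θ=116°: |BD| = 6.8667
θ=116°: circle(B,10.00) ∩ circle(D,9.00): a=4.8168, h=8.7635
θ=116°:   candidates: C₊=(6.5560,8.8645) cross=60.176; C₋=(-0.3264,-7.2546) cross=-60.176
θ=116°:   branch - wants cross < 0 → take C=(-0.3264,-7.2546) (cross=-60.176)
θ=116°: ex = (C−B)/|BC| = (0.0989,-0.9951); ey = (0.9951,0.0989)
θ=116°: P = B + 0.67·ex + -2.75·ey = (-3.9854,1.7578)

θ=65°: -1.56 2.55
θ=94°: -2.99 2.45
θ=116°: -3.99 1.76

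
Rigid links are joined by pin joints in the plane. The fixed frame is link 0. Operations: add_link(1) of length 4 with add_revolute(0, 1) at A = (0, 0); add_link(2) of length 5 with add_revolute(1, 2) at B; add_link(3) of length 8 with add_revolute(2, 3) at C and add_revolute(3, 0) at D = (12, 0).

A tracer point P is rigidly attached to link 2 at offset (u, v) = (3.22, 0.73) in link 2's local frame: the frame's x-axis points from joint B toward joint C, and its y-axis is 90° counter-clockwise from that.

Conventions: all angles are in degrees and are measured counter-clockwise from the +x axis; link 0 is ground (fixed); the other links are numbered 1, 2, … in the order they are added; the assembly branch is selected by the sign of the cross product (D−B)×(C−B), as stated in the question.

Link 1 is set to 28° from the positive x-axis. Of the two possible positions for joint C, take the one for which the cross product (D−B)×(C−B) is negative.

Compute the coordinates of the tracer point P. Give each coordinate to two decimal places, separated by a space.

A=(0,0), D=(12.00,0)
B = A + 4.00·(cos28°, sin28°) = (3.5318, 1.8779)
|BD| = 8.6739
circle(B,5.00) ∩ circle(D,8.00): a=2.0888, h=4.5428
  candidates: C₊=(6.5546,5.8607) cross=39.404; C₋=(4.5876,-3.0094) cross=-39.404
  branch - wants cross < 0 → take C=(4.5876,-3.0094) (cross=-39.404)
ex = (C−B)/|BC| = (0.2112,-0.9775); ey = (0.9775,0.2112)
P = B + 3.22·ex + 0.73·ey = (4.9253,-1.1154)

4.93 -1.12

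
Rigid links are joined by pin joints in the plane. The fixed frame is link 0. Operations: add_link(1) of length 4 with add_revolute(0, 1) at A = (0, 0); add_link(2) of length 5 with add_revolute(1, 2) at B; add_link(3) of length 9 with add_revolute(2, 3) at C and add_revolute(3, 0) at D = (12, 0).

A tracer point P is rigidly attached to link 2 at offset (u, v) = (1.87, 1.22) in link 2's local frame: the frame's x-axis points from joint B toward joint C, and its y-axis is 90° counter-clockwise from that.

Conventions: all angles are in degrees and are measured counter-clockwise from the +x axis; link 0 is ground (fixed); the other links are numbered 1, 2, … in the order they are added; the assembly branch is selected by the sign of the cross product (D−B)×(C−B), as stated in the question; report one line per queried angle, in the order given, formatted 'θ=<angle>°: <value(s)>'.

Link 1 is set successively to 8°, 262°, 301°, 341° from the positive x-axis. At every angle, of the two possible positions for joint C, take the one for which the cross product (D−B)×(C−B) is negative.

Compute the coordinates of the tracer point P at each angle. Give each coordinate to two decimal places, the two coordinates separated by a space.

A=(0,0), D=(12.00,0)
θ=8°: B = A + 4.00·(cos8°, sin8°) = (3.9611, 0.5567)
θ=8°: |BD| = 8.0582
θ=8°: circle(B,5.00) ∩ circle(D,9.00): a=0.5544, h=4.9692
θ=8°:   candidates: C₊=(4.8574,5.4757) cross=40.042; C₋=(4.1708,-4.4389) cross=-40.042
θ=8°:   branch - wants cross < 0 → take C=(4.1708,-4.4389) (cross=-40.042)
θ=8°: ex = (C−B)/|BC| = (0.0419,-0.9991); ey = (0.9991,0.0419)
θ=8°: P = B + 1.87·ex + 1.22·ey = (5.2584,-1.2605)
θ=262°: B = A + 4.00·(cos262°, sin262°) = (-0.5567, -3.9611)
θ=262°: |BD| = 13.1666
θ=262°: circle(B,5.00) ∩ circle(D,9.00): a=4.4567, h=2.2666
θ=262°:   candidates: C₊=(3.0117,-0.4587) cross=29.844; C₋=(4.3755,-4.7819) cross=-29.844
θ=262°:   branch - wants cross < 0 → take C=(4.3755,-4.7819) (cross=-29.844)
θ=262°: ex = (C−B)/|BC| = (0.9864,-0.1642); ey = (0.1642,0.9864)
θ=262°: P = B + 1.87·ex + 1.22·ey = (1.4882,-3.0646)
θ=301°: B = A + 4.00·(cos301°, sin301°) = (2.0602, -3.4287)
θ=301°: |BD| = 10.5146
θ=301°: circle(B,5.00) ∩ circle(D,9.00): a=2.5943, h=4.2743
θ=301°:   candidates: C₊=(3.1189,1.4580) cross=44.942; C₋=(5.9065,-6.6233) cross=-44.942
θ=301°:   branch - wants cross < 0 → take C=(5.9065,-6.6233) (cross=-44.942)
θ=301°: ex = (C−B)/|BC| = (0.7693,-0.6389); ey = (0.6389,0.7693)
θ=301°: P = B + 1.87·ex + 1.22·ey = (4.2782,-3.6850)
θ=341°: B = A + 4.00·(cos341°, sin341°) = (3.7821, -1.3023)
θ=341°: |BD| = 8.3205
θ=341°: circle(B,5.00) ∩ circle(D,9.00): a=0.7950, h=4.9364
θ=341°:   candidates: C₊=(3.7947,3.6977) cross=41.073; C₋=(5.3399,-6.0534) cross=-41.073
θ=341°:   branch - wants cross < 0 → take C=(5.3399,-6.0534) (cross=-41.073)
θ=341°: ex = (C−B)/|BC| = (0.3116,-0.9502); ey = (0.9502,0.3116)
θ=341°: P = B + 1.87·ex + 1.22·ey = (5.5240,-2.6991)

θ=8°: 5.26 -1.26
θ=262°: 1.49 -3.06
θ=301°: 4.28 -3.68
θ=341°: 5.52 -2.70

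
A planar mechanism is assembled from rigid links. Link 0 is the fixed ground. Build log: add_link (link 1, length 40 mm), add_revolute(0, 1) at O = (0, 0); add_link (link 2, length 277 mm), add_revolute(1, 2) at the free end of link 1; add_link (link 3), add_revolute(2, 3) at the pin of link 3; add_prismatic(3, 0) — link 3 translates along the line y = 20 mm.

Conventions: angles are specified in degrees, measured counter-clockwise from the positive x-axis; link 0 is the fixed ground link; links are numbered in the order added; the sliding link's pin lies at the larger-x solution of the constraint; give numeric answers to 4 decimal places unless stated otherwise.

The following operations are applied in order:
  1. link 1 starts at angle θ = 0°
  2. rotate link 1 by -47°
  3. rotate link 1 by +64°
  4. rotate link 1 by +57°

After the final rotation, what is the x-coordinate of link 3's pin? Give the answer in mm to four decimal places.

geometry: r = 40 mm, L = 277 mm, e = 20 mm; θ starts at 0°
rotate link 1 by -47°: θ ← 0° -47° = -47°
rotate link 1 by +64°: θ ← -47° +64° = 17°
rotate link 1 by +57°: θ ← 17° +57° = 74°
crank pin P = (r cos θ, r sin θ) = (11.025494, 38.450468)
h = r sin θ − e = 38.450468 − 20 = 18.450468
x = r cos θ + √(L² − h²) = 11.025494 + 276.384841 = 287.410335

287.4103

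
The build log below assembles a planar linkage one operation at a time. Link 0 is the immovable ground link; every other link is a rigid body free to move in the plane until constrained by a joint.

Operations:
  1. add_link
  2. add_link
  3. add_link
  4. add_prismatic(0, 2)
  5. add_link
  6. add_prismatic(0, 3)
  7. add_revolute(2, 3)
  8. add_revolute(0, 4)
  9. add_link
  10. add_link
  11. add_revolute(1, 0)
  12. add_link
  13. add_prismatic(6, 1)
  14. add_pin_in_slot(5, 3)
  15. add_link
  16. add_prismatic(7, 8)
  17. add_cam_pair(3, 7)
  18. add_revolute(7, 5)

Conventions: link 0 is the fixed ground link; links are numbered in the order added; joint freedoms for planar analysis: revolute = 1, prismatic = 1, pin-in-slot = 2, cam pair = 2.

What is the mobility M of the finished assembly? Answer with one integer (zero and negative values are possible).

(L,J1,J2)=(1,0,0); link0 fixed
link1: (2,0,0)
link2: (3,0,0)
link3: (4,0,0)
P 0-2 [J1]: (4,1,0)
link4: (5,1,0)
P 0-3 [J1]: (5,2,0)
R 2-3 [J1]: (5,3,0)
R 0-4 [J1]: (5,4,0)
link5: (6,4,0)
link6: (7,4,0)
R 1-0 [J1]: (7,5,0)
link7: (8,5,0)
P 6-1 [J1]: (8,6,0)
PS 5-3 [J2]: (8,6,1)
link8: (9,6,1)
P 7-8 [J1]: (9,7,1)
C 3-7 [J2]: (9,7,2)
R 7-5 [J1]: (9,8,2)
Grübler: 3·8 − 2·8 − 2 = 6

M = 6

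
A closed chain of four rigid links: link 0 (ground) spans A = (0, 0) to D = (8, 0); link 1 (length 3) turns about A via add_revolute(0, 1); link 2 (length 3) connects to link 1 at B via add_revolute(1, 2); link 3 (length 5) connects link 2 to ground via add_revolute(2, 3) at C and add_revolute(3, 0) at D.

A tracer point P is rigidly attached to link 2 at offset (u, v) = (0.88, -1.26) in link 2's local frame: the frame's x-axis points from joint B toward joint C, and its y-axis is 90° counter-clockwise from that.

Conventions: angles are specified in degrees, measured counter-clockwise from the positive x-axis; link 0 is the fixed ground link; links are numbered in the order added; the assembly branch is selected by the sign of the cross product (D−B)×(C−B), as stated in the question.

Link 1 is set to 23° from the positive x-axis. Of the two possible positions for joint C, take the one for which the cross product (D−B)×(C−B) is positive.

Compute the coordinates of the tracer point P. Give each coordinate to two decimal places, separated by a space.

A=(0,0), D=(8.00,0)
B = A + 3.00·(cos23°, sin23°) = (2.7615, 1.1722)
|BD| = 5.3680
circle(B,3.00) ∩ circle(D,5.00): a=1.1937, h=2.7523
  candidates: C₊=(4.5274,3.5974) cross=14.774; C₋=(3.3254,-1.7743) cross=-14.774
  branch + wants cross > 0 → take C=(4.5274,3.5974) (cross=14.774)
ex = (C−B)/|BC| = (0.5886,0.8084); ey = (-0.8084,0.5886)
P = B + 0.88·ex + -1.26·ey = (4.2981,1.1419)

4.30 1.14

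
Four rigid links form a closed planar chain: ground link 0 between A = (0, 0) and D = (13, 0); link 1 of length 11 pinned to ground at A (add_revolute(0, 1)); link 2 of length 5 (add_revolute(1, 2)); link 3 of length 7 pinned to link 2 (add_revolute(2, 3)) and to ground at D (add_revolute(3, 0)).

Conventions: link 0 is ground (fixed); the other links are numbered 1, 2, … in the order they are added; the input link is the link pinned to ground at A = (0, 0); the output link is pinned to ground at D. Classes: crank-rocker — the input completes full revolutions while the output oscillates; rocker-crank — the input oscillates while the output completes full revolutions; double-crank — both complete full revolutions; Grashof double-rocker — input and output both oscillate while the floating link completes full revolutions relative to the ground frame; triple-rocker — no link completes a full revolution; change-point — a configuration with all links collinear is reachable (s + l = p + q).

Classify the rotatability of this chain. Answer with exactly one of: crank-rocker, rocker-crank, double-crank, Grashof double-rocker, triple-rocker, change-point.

lengths: ground=13, input=11, coupler=5, output=7
sorted: s=5 (shortest), l=13 (longest), p+q=18
s + l = 18 vs p + q = 18
s + l = p + q → change-point (collinear configuration reachable)

change-point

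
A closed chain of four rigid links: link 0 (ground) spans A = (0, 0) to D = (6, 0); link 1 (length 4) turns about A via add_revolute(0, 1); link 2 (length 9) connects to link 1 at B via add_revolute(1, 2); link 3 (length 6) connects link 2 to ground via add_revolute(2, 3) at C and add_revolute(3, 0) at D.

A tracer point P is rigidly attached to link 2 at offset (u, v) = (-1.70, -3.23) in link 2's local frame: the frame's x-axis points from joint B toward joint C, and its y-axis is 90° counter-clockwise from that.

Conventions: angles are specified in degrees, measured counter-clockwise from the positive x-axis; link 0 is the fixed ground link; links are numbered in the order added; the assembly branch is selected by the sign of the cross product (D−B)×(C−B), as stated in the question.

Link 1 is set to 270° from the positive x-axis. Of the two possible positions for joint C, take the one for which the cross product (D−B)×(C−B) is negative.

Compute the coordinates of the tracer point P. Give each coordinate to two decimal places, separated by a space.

A=(0,0), D=(6.00,0)
B = A + 4.00·(cos270°, sin270°) = (-0.0000, -4.0000)
|BD| = 7.2111
circle(B,9.00) ∩ circle(D,6.00): a=6.7257, h=5.9803
  candidates: C₊=(2.2789,4.7067) cross=43.125; C₋=(8.9134,-5.2452) cross=-43.125
  branch - wants cross < 0 → take C=(8.9134,-5.2452) (cross=-43.125)
ex = (C−B)/|BC| = (0.9904,-0.1384); ey = (0.1384,0.9904)
P = B + -1.70·ex + -3.23·ey = (-2.1305,-6.9637)

-2.13 -6.96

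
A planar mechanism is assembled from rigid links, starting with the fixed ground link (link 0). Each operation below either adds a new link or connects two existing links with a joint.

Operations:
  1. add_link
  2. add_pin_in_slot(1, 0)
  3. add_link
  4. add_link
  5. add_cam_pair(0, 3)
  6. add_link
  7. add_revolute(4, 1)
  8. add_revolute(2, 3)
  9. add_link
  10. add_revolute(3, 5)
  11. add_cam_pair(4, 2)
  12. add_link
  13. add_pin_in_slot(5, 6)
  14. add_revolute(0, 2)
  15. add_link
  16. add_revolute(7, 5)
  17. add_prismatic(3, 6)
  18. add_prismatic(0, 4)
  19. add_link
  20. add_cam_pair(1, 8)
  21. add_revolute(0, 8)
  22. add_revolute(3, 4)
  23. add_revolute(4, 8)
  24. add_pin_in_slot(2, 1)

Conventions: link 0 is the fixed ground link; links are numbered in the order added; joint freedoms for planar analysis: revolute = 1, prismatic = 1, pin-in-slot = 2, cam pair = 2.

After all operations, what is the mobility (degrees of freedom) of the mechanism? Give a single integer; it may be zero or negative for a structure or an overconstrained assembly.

L=1 J1=0 J2=0
add link → L=2 J1=0 J2=0
PS@1,0 dof=2 J2 → L=2 J1=0 J2=1
add link → L=3 J1=0 J2=1
add link → L=4 J1=0 J2=1
C@0,3 dof=2 J2 → L=4 J1=0 J2=2
add link → L=5 J1=0 J2=2
R@4,1 dof=1 J1 → L=5 J1=1 J2=2
R@2,3 dof=1 J1 → L=5 J1=2 J2=2
add link → L=6 J1=2 J2=2
R@3,5 dof=1 J1 → L=6 J1=3 J2=2
C@4,2 dof=2 J2 → L=6 J1=3 J2=3
add link → L=7 J1=3 J2=3
PS@5,6 dof=2 J2 → L=7 J1=3 J2=4
R@0,2 dof=1 J1 → L=7 J1=4 J2=4
add link → L=8 J1=4 J2=4
R@7,5 dof=1 J1 → L=8 J1=5 J2=4
P@3,6 dof=1 J1 → L=8 J1=6 J2=4
P@0,4 dof=1 J1 → L=8 J1=7 J2=4
add link → L=9 J1=7 J2=4
C@1,8 dof=2 J2 → L=9 J1=7 J2=5
R@0,8 dof=1 J1 → L=9 J1=8 J2=5
R@3,4 dof=1 J1 → L=9 J1=9 J2=5
R@4,8 dof=1 J1 → L=9 J1=10 J2=5
PS@2,1 dof=2 J2 → L=9 J1=10 J2=6
M=3(L−1)−2J1−J2=3·8−2·10−6=-2

M = -2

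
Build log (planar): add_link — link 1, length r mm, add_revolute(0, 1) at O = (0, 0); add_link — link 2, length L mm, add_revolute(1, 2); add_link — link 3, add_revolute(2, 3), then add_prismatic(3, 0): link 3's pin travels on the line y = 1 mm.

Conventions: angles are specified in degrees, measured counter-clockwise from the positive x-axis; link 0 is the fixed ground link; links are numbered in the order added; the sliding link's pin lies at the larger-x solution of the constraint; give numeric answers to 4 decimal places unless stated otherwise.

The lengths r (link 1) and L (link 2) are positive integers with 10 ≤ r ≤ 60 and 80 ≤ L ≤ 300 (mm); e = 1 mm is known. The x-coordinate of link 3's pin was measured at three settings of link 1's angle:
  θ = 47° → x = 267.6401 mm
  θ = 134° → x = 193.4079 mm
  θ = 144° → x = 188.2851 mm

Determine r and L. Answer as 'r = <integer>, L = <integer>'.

constraint per measurement: (x − r cos θ)² + (r sin θ − e)² = L²
subtracting the θ₁ and θ₂ equations cancels the r² and L² terms:
r = (x₁² − x₂²) / (2[(x₁cos θ₁ + e sin θ₁) − (x₂cos θ₂ + e sin θ₂)]) = 54.0000 → r = 54
L² = (x₁ − r cos θ₁)² + (r sin θ₁ − e)² = 54755.9851 → L = 234.0000 → L = 234
check at θ₃=144°: x = 188.2851 (printed 188.2851) ✓

r = 54, L = 234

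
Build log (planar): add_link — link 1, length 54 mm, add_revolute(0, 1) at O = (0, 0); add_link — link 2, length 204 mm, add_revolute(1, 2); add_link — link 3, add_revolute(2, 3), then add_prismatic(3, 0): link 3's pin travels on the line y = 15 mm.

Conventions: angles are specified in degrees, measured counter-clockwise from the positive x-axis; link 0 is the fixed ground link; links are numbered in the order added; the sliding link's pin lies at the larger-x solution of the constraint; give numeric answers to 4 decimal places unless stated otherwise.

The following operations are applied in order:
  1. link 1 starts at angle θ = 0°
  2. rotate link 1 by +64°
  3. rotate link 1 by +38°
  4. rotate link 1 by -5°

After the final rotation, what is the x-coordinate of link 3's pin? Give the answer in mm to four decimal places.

geometry: r = 54 mm, L = 204 mm, e = 15 mm; θ starts at 0°
rotate link 1 by +64°: θ ← 0° +64° = 64°
rotate link 1 by +38°: θ ← 64° +38° = 102°
rotate link 1 by -5°: θ ← 102° -5° = 97°
crank pin P = (r cos θ, r sin θ) = (-6.580945, 53.597492)
h = r sin θ − e = 53.597492 − 15 = 38.597492
x = r cos θ + √(L² − h²) = -6.580945 + 200.315335 = 193.734391

193.7344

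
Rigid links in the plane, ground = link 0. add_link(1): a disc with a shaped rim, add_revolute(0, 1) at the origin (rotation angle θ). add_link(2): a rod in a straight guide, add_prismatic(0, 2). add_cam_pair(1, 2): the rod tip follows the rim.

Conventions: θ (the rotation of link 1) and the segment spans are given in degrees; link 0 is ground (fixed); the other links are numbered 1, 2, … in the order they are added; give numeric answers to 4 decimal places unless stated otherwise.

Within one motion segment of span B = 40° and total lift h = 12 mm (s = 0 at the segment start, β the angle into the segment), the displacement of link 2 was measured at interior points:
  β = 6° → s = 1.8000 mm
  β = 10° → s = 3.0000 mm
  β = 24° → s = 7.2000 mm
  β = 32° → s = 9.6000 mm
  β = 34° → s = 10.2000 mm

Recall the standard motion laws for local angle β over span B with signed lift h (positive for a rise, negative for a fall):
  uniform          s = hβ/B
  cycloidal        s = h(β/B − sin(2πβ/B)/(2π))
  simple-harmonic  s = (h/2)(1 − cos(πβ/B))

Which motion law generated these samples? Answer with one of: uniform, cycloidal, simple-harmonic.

candidates at β/B = r: uniform s = h·r (linear in β); cycloidal s = h·(r − sin(2πr)/(2π)); simple-harmonic s = (h/2)(1 − cos(πr))
β=6°: printed 1.8000 | uniform 1.8000, cycloidal 0.2549, simple-harmonic 0.6540
β=10°: printed 3.0000 | uniform 3.0000, cycloidal 1.0901, simple-harmonic 1.7574
β=24°: printed 7.2000 | uniform 7.2000, cycloidal 8.3226, simple-harmonic 7.8541
β=32°: printed 9.6000 | uniform 9.6000, cycloidal 11.4164, simple-harmonic 10.8541
β=34°: printed 10.2000 | uniform 10.2000, cycloidal 11.7451, simple-harmonic 11.3460
only one law matches every sample → uniform

uniform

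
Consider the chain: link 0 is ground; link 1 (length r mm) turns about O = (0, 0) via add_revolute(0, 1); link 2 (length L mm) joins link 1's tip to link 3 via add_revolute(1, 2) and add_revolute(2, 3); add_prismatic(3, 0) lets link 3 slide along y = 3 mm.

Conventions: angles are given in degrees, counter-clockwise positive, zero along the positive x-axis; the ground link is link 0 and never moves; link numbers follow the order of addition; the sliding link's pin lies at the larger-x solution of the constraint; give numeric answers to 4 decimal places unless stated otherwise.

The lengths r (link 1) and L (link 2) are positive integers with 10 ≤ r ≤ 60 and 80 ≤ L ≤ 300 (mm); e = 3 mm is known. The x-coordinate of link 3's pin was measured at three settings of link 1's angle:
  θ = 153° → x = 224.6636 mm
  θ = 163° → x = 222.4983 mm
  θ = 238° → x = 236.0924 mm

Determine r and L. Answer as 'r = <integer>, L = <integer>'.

constraint per measurement: (x − r cos θ)² + (r sin θ − e)² = L²
subtracting the θ₁ and θ₂ equations cancels the r² and L² terms:
r = (x₁² − x₂²) / (2[(x₁cos θ₁ + e sin θ₁) − (x₂cos θ₂ + e sin θ₂)]) = 37.0000 → r = 37
L² = (x₁ − r cos θ₁)² + (r sin θ₁ − e)² = 66564.0255 → L = 258.0000 → L = 258
check at θ₃=238°: x = 236.0924 (printed 236.0924) ✓

r = 37, L = 258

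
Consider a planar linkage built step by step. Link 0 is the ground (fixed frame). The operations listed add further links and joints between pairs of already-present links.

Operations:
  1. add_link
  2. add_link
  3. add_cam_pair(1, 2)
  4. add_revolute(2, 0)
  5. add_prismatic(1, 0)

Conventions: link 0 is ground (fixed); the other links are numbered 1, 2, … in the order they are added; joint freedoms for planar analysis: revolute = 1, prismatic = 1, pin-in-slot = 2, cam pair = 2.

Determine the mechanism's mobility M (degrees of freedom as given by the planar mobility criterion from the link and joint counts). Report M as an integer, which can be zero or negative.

(L,J1,J2)=(1,0,0); link0 fixed
link1: (2,0,0)
link2: (3,0,0)
C 1-2 [J2]: (3,0,1)
R 2-0 [J1]: (3,1,1)
P 1-0 [J1]: (3,2,1)
Grübler: 3·2 − 2·2 − 1 = 1

M = 1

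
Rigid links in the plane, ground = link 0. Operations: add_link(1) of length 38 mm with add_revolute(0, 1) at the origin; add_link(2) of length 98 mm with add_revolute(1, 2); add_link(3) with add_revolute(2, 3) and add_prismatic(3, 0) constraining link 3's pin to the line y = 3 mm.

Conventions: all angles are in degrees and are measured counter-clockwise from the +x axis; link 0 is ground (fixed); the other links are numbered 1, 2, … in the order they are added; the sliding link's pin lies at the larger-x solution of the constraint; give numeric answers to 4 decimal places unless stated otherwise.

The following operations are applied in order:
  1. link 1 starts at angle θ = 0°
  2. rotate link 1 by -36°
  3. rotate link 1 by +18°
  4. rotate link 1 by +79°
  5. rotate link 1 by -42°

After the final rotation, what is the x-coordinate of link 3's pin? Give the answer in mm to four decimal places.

geometry: r = 38 mm, L = 98 mm, e = 3 mm; θ starts at 0°
rotate link 1 by -36°: θ ← 0° -36° = -36°
rotate link 1 by +18°: θ ← -36° +18° = -18°
rotate link 1 by +79°: θ ← -18° +79° = 61°
rotate link 1 by -42°: θ ← 61° -42° = 19°
crank pin P = (r cos θ, r sin θ) = (35.929706, 12.371590)
h = r sin θ − e = 12.371590 − 3 = 9.371590
x = r cos θ + √(L² − h²) = 35.929706 + 97.550875 = 133.480581

133.4806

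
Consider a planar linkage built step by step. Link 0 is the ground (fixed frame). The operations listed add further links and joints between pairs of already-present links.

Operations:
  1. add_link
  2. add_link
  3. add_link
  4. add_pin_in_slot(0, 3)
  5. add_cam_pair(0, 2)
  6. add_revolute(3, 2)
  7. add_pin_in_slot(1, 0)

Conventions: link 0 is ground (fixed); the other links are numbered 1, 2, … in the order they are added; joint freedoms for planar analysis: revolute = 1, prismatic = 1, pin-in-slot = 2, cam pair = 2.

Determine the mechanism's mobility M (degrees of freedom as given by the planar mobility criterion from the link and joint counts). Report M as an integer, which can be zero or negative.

link 0 = ground. State L|J1|J2 = 1|0|0
+link1  2|0|0
+link2  3|0|0
+link3  4|0|0
PS(0,3) f=2→J2  4|0|1
C(0,2) f=2→J2  4|0|2
R(3,2) f=1→J1  4|1|2
PS(1,0) f=2→J2  4|1|3
M = 3(4−1)−2·1−3 = 9−2−3 = 4

M = 4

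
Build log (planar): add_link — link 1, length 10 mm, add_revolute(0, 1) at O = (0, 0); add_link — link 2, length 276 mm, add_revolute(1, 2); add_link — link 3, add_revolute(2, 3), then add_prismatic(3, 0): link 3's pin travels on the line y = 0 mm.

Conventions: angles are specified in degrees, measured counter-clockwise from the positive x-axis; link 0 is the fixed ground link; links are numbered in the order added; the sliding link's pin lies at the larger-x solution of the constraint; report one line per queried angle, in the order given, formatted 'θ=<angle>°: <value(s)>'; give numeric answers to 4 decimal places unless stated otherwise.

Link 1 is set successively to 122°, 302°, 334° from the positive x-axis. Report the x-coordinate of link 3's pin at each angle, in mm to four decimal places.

geometry: r = 10 mm, L = 276 mm, e = 0 mm
θ=122°: crank pin P = (r cos θ, r sin θ) = (-5.299193, 8.480481)
θ=122°: h = r sin θ − e = 8.480481 − 0 = 8.480481
θ=122°: x = r cos θ + √(L² − h²) = -5.299193 + 275.869682 = 270.570489
θ=302°: crank pin P = (r cos θ, r sin θ) = (5.299193, -8.480481)
θ=302°: h = r sin θ − e = -8.480481 − 0 = -8.480481
θ=302°: x = r cos θ + √(L² − h²) = 5.299193 + 275.869682 = 281.168875
θ=334°: crank pin P = (r cos θ, r sin θ) = (8.987940, -4.383711)
θ=334°: h = r sin θ − e = -4.383711 − 0 = -4.383711
θ=334°: x = r cos θ + √(L² − h²) = 8.987940 + 275.965185 = 284.953125

θ=122°: 270.5705
θ=302°: 281.1689
θ=334°: 284.9531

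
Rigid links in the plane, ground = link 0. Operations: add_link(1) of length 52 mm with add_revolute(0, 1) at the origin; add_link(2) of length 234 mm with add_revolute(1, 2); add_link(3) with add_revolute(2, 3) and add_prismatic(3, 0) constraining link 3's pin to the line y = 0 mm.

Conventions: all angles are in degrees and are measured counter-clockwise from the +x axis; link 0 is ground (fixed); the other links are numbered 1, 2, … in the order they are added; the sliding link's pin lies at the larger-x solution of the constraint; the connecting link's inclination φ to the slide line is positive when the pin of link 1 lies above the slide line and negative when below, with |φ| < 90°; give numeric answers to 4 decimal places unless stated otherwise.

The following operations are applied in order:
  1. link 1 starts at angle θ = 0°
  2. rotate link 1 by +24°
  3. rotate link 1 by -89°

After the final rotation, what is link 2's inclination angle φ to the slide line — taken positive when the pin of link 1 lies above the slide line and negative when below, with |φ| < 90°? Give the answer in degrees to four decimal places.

geometry: r = 52 mm, L = 234 mm, e = 0 mm; θ starts at 0°
rotate link 1 by +24°: θ ← 0° +24° = 24°
rotate link 1 by -89°: θ ← 24° -89° = -65°
h = r sin θ − e = -47.128005 − 0 = -47.128005
sin φ = h / L = -47.128005 / 234 = -0.20140173
φ = arcsin(-0.20140173) = -11.618940°

-11.6189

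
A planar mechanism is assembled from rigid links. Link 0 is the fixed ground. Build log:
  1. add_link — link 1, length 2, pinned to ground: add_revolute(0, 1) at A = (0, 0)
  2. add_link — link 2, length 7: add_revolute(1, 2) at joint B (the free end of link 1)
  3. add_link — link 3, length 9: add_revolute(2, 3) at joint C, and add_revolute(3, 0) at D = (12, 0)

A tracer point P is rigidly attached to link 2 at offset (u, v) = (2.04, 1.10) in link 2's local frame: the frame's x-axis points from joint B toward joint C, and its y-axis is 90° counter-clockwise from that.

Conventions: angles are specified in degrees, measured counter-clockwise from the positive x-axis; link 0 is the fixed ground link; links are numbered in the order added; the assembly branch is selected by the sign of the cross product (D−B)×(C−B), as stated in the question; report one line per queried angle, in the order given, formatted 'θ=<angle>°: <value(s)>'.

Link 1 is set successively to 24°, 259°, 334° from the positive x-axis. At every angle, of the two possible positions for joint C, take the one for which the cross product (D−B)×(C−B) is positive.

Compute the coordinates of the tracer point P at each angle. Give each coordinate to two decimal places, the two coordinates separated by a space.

A=(0,0), D=(12.00,0)
θ=24°: B = A + 2.00·(cos24°, sin24°) = (1.8271, 0.8135)
θ=24°: |BD| = 10.2054
θ=24°: circle(B,7.00) ∩ circle(D,9.00): a=3.5349, h=6.0419
θ=24°:   candidates: C₊=(5.8323,6.5544) cross=61.660; C₋=(4.8691,-5.4910) cross=-61.660
θ=24°:   branch + wants cross > 0 → take C=(5.8323,6.5544) (cross=61.660)
θ=24°: ex = (C−B)/|BC| = (0.5722,0.8201); ey = (-0.8201,0.5722)
θ=24°: P = B + 2.04·ex + 1.10·ey = (2.0922,3.1159)
θ=259°: B = A + 2.00·(cos259°, sin259°) = (-0.3816, -1.9633)
θ=259°: |BD| = 12.5363
θ=259°: circle(B,7.00) ∩ circle(D,9.00): a=4.9919, h=4.9073
θ=259°:   candidates: C₊=(3.7801,3.6652) cross=61.519; C₋=(5.3172,-6.0282) cross=-61.519
θ=259°:   branch + wants cross > 0 → take C=(3.7801,3.6652) (cross=61.519)
θ=259°: ex = (C−B)/|BC| = (0.5945,0.8041); ey = (-0.8041,0.5945)
θ=259°: P = B + 2.04·ex + 1.10·ey = (-0.0532,0.3310)
θ=334°: B = A + 2.00·(cos334°, sin334°) = (1.7976, -0.8767)
θ=334°: |BD| = 10.2400
θ=334°: circle(B,7.00) ∩ circle(D,9.00): a=3.5575, h=6.0286
θ=334°:   candidates: C₊=(4.8259,5.4343) cross=61.733; C₋=(5.8582,-6.5786) cross=-61.733
θ=334°:   branch + wants cross > 0 → take C=(4.8259,5.4343) (cross=61.733)
θ=334°: ex = (C−B)/|BC| = (0.4326,0.9016); ey = (-0.9016,0.4326)
θ=334°: P = B + 2.04·ex + 1.10·ey = (1.6884,1.4384)

θ=24°: 2.09 3.12
θ=259°: -0.05 0.33
θ=334°: 1.69 1.44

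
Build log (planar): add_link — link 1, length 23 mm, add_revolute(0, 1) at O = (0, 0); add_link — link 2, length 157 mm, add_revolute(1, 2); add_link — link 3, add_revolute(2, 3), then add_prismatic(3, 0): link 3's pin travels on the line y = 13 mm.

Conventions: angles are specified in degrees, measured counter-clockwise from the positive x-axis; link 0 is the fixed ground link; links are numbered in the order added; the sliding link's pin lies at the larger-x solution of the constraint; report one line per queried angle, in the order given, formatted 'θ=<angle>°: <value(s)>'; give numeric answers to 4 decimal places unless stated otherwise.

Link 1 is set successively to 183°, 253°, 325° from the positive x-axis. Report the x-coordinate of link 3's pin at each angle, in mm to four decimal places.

geometry: r = 23 mm, L = 157 mm, e = 13 mm
θ=183°: crank pin P = (r cos θ, r sin θ) = (-22.968479, -1.203727)
θ=183°: h = r sin θ − e = -1.203727 − 13 = -14.203727
θ=183°: x = r cos θ + √(L² − h²) = -22.968479 + 156.356177 = 133.387698
θ=253°: crank pin P = (r cos θ, r sin θ) = (-6.724549, -21.995009)
θ=253°: h = r sin θ − e = -21.995009 − 13 = -34.995009
θ=253°: x = r cos θ + √(L² − h²) = -6.724549 + 153.050153 = 146.325604
θ=325°: crank pin P = (r cos θ, r sin θ) = (18.840497, -13.192258)
θ=325°: h = r sin θ − e = -13.192258 − 13 = -26.192258
θ=325°: x = r cos θ + √(L² − h²) = 18.840497 + 154.799760 = 173.640257

θ=183°: 133.3877
θ=253°: 146.3256
θ=325°: 173.6403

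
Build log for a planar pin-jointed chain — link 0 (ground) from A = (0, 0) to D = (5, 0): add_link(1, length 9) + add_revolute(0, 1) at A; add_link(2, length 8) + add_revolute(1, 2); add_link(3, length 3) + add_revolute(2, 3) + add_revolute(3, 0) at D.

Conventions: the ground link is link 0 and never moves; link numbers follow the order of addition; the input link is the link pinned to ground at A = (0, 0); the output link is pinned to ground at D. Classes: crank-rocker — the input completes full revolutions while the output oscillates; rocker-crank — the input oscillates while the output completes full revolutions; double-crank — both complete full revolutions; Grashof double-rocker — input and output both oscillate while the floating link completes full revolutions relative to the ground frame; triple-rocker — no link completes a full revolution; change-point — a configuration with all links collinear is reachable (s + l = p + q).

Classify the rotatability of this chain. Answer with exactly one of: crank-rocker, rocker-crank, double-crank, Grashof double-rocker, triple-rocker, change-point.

lengths: ground=5, input=9, coupler=8, output=3
sorted: s=3 (shortest), l=9 (longest), p+q=13
s + l = 12 vs p + q = 13
s + l < p + q (Grashof) with shortest = output link → rocker-crank

rocker-crank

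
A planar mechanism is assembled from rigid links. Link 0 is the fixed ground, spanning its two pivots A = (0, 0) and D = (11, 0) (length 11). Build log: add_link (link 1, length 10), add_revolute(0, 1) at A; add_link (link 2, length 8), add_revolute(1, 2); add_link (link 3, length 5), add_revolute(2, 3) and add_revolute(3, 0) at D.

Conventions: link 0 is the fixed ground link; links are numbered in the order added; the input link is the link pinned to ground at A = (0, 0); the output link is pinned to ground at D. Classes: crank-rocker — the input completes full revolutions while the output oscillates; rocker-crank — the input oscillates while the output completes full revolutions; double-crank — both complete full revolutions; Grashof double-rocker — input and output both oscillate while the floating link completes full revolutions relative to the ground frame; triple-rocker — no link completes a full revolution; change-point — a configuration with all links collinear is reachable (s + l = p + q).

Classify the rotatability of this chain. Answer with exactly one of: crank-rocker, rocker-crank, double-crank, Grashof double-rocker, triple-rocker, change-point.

lengths: ground=11, input=10, coupler=8, output=5
sorted: s=5 (shortest), l=11 (longest), p+q=18
s + l = 16 vs p + q = 18
s + l < p + q (Grashof) with shortest = output link → rocker-crank

rocker-crank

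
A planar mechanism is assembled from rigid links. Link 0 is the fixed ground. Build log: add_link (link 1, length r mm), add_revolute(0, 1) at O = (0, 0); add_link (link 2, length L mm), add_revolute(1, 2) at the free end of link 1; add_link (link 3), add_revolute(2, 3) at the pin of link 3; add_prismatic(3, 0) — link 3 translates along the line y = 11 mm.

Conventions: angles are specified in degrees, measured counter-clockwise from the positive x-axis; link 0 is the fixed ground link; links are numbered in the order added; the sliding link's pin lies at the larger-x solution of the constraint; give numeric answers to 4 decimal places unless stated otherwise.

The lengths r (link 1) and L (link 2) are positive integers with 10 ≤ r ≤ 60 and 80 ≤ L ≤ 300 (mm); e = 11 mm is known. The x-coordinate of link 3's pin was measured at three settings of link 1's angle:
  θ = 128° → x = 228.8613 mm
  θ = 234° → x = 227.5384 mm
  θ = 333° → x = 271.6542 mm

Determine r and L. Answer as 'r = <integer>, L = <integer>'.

constraint per measurement: (x − r cos θ)² + (r sin θ − e)² = L²
subtracting the θ₁ and θ₂ equations cancels the r² and L² terms:
r = (x₁² − x₂²) / (2[(x₁cos θ₁ + e sin θ₁) − (x₂cos θ₂ + e sin θ₂)]) = 28.9998 → r = 29
L² = (x₁ − r cos θ₁)² + (r sin θ₁ − e)² = 61009.0067 → L = 247.0000 → L = 247
check at θ₃=333°: x = 271.6542 (printed 271.6542) ✓

r = 29, L = 247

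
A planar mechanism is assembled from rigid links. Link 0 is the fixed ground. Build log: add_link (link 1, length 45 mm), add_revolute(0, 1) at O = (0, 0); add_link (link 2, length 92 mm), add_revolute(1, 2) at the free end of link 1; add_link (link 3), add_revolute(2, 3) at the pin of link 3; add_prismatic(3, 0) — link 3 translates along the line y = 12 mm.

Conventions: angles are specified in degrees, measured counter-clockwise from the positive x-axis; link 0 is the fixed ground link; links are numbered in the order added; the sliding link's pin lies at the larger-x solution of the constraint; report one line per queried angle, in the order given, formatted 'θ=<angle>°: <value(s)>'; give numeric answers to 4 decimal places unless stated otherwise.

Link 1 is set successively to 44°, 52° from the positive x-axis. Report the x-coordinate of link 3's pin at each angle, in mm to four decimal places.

geometry: r = 45 mm, L = 92 mm, e = 12 mm
θ=44°: crank pin P = (r cos θ, r sin θ) = (32.370291, 31.259627)
θ=44°: h = r sin θ − e = 31.259627 − 12 = 19.259627
θ=44°: x = r cos θ + √(L² − h²) = 32.370291 + 89.961474 = 122.331765
θ=52°: crank pin P = (r cos θ, r sin θ) = (27.704766, 35.460484)
θ=52°: h = r sin θ − e = 35.460484 − 12 = 23.460484
θ=52°: x = r cos θ + √(L² − h²) = 27.704766 + 88.958449 = 116.663216

θ=44°: 122.3318
θ=52°: 116.6632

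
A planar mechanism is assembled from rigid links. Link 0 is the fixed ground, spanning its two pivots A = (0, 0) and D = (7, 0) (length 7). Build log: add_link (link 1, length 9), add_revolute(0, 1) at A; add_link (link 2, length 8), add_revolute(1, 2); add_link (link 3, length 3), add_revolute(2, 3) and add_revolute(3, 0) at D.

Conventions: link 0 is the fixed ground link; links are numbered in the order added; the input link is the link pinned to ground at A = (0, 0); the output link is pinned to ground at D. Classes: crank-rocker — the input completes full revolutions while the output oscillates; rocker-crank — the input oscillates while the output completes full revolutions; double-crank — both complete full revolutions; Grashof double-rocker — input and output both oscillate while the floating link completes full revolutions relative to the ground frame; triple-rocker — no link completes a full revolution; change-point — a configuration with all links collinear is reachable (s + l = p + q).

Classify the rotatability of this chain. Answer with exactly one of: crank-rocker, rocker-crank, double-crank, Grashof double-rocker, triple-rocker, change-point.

lengths: ground=7, input=9, coupler=8, output=3
sorted: s=3 (shortest), l=9 (longest), p+q=15
s + l = 12 vs p + q = 15
s + l < p + q (Grashof) with shortest = output link → rocker-crank

rocker-crank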